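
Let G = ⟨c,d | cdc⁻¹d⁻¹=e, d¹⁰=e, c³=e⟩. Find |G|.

Enumerate words in the generators, reducing via the relations: the distinct elements are
  {c, d, e, cd, c², d², d³, d⁴, d⁵, d⁶, d⁷, d⁸, d⁹, cd², cd³, cd⁴, cd⁵, cd⁶, cd⁷, cd⁸, cd⁹, c²d, c²d², c²d³, c²d⁴, c²d⁵, c²d⁶, c²d⁷, c²d⁸, c²d⁹}.
No further products give new elements, so |G| = 30.

Answer: 30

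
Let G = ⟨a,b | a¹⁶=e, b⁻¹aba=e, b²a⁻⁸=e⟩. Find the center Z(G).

An element z ∈ Z(G) iff z commutes with every generator.
For example a⁸ is central: (a⁸)·a = a⁹ = a·(a⁸); (a⁸)·b = b⁻¹ = b·(a⁸).
Whereas a ∉ Z(G) since a·b = ab ≠ a⁷b⁻¹ = b·a.
Checking each of the 32 elements this way gives Z(G) = {e, a⁸}, of order 2.

Answer: {e, a⁸}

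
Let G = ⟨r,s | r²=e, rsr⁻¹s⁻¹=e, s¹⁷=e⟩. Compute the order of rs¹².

Compute successive powers until reaching e:
  (rs¹²)¹ = rs¹², (rs¹²)² = s⁷, (rs¹²)³ = rs², (rs¹²)⁴ = s¹⁴, (rs¹²)⁵ = rs⁹, (rs¹²)⁶ = s⁴, (rs¹²)⁷ = rs¹⁶, (rs¹²)⁸ = s¹¹, (rs¹²)⁹ = rs⁶, (rs¹²)¹⁰ = s, (rs¹²)¹¹ = rs¹³, (rs¹²)¹² = s⁸, (rs¹²)¹³ = rs³, (rs¹²)¹⁴ = s¹⁵, (rs¹²)¹⁵ = rs¹⁰, (rs¹²)¹⁶ = s⁵, (rs¹²)¹⁷ = r, (rs¹²)¹⁸ = s¹², (rs¹²)¹⁹ = rs⁷, (rs¹²)²⁰ = s², (rs¹²)²¹ = rs¹⁴, (rs¹²)²² = s⁹, (rs¹²)²³ = rs⁴, (rs¹²)²⁴ = s¹⁶, (rs¹²)²⁵ = rs¹¹, (rs¹²)²⁶ = s⁶, (rs¹²)²⁷ = rs, (rs¹²)²⁸ = s¹³, (rs¹²)²⁹ = rs⁸, (rs¹²)³⁰ = s³, (rs¹²)³¹ = rs¹⁵, (rs¹²)³² = s¹⁰, (rs¹²)³³ = rs⁵, (rs¹²)³⁴ = e.
The smallest positive k with (rs¹²)ᵏ = e is 34.

Answer: 34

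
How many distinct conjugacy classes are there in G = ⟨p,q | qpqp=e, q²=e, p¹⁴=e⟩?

The conjugacy classes (representative and size) are:
  [e] (size 1), [p¹³] (size 2), [p²] (size 2), [p³] (size 2), [p¹⁰] (size 2), [p⁵] (size 2), [p⁸] (size 2), [p⁷] (size 1), [p⁶q] (size 7), [p⁹q] (size 7).
Class equation: 1 + 2 + 2 + 2 + 2 + 2 + 2 + 1 + 7 + 7 = 28 = |G|. So G has 10 conjugacy classes.

Answer: 10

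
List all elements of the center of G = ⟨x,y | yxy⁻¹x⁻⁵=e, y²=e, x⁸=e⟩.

An element z ∈ Z(G) iff z commutes with every generator.
For example x² is central: (x²)·x = x³ = x·(x²); (x²)·y = x²y = y·(x²).
Whereas x ∉ Z(G) since x·y = xy ≠ x⁵y = y·x.
Checking each of the 16 elements this way gives Z(G) = {e, x², x⁴, x⁶}, of order 4.

Answer: {e, x², x⁴, x⁶}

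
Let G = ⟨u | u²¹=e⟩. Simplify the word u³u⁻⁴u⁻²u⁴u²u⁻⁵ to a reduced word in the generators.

Multiply left to right, reducing at each step:
  (u³) · u⁻⁴ = u²⁰
  (u²⁰) · u⁻² = u¹⁸
  (u¹⁸) · u⁴ = u
  u · u² = u³
  (u³) · u⁻⁵ = u¹⁹

Answer: u¹⁹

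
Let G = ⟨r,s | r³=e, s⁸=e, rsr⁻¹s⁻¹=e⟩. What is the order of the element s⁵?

Compute successive powers until reaching e:
  (s⁵)¹ = s⁵, (s⁵)² = s², (s⁵)³ = s⁷, (s⁵)⁴ = s⁴, (s⁵)⁵ = s, (s⁵)⁶ = s⁶, (s⁵)⁷ = s³, (s⁵)⁸ = e.
The smallest positive k with (s⁵)ᵏ = e is 8.

Answer: 8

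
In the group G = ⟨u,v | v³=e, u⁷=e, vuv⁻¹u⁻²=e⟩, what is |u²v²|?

Compute successive powers until reaching e:
  (u²v²)¹ = u²v², (u²v²)² = u³v, (u²v²)³ = e.
The smallest positive k with (u²v²)ᵏ = e is 3.

Answer: 3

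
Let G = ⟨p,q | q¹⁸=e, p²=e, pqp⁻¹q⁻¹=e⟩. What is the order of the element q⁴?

Compute successive powers until reaching e:
  (q⁴)¹ = q⁴, (q⁴)² = q⁸, (q⁴)³ = q¹², (q⁴)⁴ = q¹⁶, (q⁴)⁵ = q², (q⁴)⁶ = q⁶, (q⁴)⁷ = q¹⁰, (q⁴)⁸ = q¹⁴, (q⁴)⁹ = e.
The smallest positive k with (q⁴)ᵏ = e is 9.

Answer: 9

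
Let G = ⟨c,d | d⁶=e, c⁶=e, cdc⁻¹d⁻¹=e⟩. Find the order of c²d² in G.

Compute successive powers until reaching e:
  (c²d²)¹ = c²d², (c²d²)² = c⁴d⁴, (c²d²)³ = e.
The smallest positive k with (c²d²)ᵏ = e is 3.

Answer: 3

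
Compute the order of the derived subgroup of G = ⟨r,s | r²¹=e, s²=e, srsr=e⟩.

G' = [G, G] is generated by all commutators. The generator-pair commutators are: [r, s] = r².
The subgroup they normally generate is {e, r, r², r³, r⁴, r⁵, r⁶, r⁷, r⁸, r⁹, r¹⁰, r¹¹, r¹², r¹³, r¹⁴, r¹⁵, r¹⁶, r¹⁷, r¹⁸, r¹⁹, r²⁰}, of order 21.
Check: |G/G'| = 42/21 = 2 is the order of the abelianisation.

Answer: 21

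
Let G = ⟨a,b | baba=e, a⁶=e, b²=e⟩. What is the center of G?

An element z ∈ Z(G) iff z commutes with every generator.
For example a³ is central: (a³)·a = a⁴ = a·(a³); (a³)·b = a³b = b·(a³).
Whereas a ∉ Z(G) since a·b = ab ≠ a⁵b = b·a.
Checking each of the 12 elements this way gives Z(G) = {e, a³}, of order 2.

Answer: {e, a³}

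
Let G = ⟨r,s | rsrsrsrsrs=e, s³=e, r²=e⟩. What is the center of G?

An element z ∈ Z(G) iff z commutes with every generator.
For example e is central: e·r = r = r·e; e·s = s = s·e.
Whereas r ∉ Z(G) since r·s = rs ≠ sr = s·r.
Checking each of the 60 elements this way gives Z(G) = {e}, of order 1.

Answer: {e}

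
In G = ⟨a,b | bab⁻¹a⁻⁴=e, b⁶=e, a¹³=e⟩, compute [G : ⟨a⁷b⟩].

First find ord(a⁷b) by computing successive powers:
  (a⁷b)¹ = a⁷b, (a⁷b)² = a⁹b², (a⁷b)³ = a⁴b³, (a⁷b)⁴ = a¹⁰b⁴, (a⁷b)⁵ = a⁸b⁵, (a⁷b)⁶ = e.
So |⟨a⁷b⟩| = ord(a⁷b) = 6. With |G| = 78, by Lagrange [G : ⟨a⁷b⟩] = 78/6 = 13.

Answer: 13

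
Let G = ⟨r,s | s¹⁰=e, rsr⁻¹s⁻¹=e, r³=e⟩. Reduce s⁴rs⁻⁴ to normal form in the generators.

Multiply left to right, reducing at each step:
  (s⁴) · r = rs⁴
  (rs⁴) · s⁻⁴ = r

Answer: r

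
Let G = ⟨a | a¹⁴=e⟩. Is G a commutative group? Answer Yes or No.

G has a single generator, so G is cyclic and hence abelian.

Answer: Yes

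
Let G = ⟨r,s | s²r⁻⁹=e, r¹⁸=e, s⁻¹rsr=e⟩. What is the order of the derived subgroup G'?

G' = [G, G] is generated by all commutators. The generator-pair commutators are: [r, s] = r².
The subgroup they normally generate is {e, r², r⁴, r⁶, r⁸, r¹⁰, r¹², r¹⁴, r¹⁶}, of order 9.
Check: |G/G'| = 36/9 = 4 is the order of the abelianisation.

Answer: 9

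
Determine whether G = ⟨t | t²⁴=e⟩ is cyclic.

|G| = 24. The element t has order 24 (its powers give 24 distinct elements), so ⟨t⟩ = G and G is cyclic.

Answer: Yes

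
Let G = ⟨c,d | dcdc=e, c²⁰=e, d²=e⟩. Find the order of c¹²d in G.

Compute successive powers until reaching e:
  (c¹²d)¹ = c¹²d, (c¹²d)² = e.
The smallest positive k with (c¹²d)ᵏ = e is 2.

Answer: 2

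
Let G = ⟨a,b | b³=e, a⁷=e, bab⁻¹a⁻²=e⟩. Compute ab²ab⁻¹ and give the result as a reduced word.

Multiply left to right, reducing at each step:
  a · b² = ab²
  (ab²) · a = a⁵b²
  (a⁵b²) · b⁻¹ = a⁵b

Answer: a⁵b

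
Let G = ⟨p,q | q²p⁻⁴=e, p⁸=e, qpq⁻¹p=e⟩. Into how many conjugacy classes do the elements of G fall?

The conjugacy classes (representative and size) are:
  [e] (size 1), [p⁷] (size 2), [p²] (size 2), [p⁵] (size 2), [p⁴] (size 1), [p²q⁻¹] (size 4), [p³q] (size 4).
Class equation: 1 + 2 + 2 + 2 + 1 + 4 + 4 = 16 = |G|. So G has 7 conjugacy classes.

Answer: 7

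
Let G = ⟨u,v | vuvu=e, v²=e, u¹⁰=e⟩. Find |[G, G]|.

G' = [G, G] is generated by all commutators. The generator-pair commutators are: [u, v] = u².
The subgroup they normally generate is {e, u², u⁴, u⁶, u⁸}, of order 5.
Check: |G/G'| = 20/5 = 4 is the order of the abelianisation.

Answer: 5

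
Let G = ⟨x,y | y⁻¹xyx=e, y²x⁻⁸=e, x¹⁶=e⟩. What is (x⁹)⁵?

Compute successive powers of (x⁹), reducing at each step:
  (x⁹)²: (x⁹) · x⁹ = x²
  (x⁹)³: (x²) · x⁹ = x¹¹
  (x⁹)⁴: (x¹¹) · x⁹ = x⁴
  (x⁹)⁵: (x⁴) · x⁹ = x¹³

Answer: x¹³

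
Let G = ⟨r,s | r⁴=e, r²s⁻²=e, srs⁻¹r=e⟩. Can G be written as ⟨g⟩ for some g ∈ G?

Every cyclic group is abelian. But r·s = rs while s·r = rs⁻¹, so r·s ≠ s·r and G is not abelian. Hence G is not cyclic.

Answer: No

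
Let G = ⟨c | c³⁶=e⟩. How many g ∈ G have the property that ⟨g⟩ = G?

G is cyclic of order 36. An element generates G iff its order is 36, and a cyclic group of order 36 has exactly φ(36) = 12 such elements.

Answer: 12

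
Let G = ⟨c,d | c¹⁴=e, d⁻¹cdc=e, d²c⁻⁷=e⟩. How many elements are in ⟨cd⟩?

|⟨cd⟩| equals the order of cd. Compute successive powers until reaching e:
  (cd)¹ = cd, (cd)² = c⁷, (cd)³ = cd⁻¹, (cd)⁴ = e.
The smallest positive k with (cd)ᵏ = e is 4, so |⟨cd⟩| = 4.

Answer: 4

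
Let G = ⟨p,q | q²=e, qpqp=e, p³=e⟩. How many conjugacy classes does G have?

The conjugacy classes (representative and size) are:
  [e] (size 1), [p] (size 2), [pq] (size 3).
Class equation: 1 + 2 + 3 = 6 = |G|. So G has 3 conjugacy classes.

Answer: 3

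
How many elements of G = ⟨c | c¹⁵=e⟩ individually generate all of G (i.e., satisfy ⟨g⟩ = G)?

G is cyclic of order 15. An element generates G iff its order is 15, and a cyclic group of order 15 has exactly φ(15) = 8 such elements.

Answer: 8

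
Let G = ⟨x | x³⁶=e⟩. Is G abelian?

G has a single generator, so G is cyclic and hence abelian.

Answer: Yes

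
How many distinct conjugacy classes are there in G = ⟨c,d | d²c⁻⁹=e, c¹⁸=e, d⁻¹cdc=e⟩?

The conjugacy classes (representative and size) are:
  [e] (size 1), [c¹⁷] (size 2), [c¹⁶] (size 2), [c³] (size 2), [c¹⁴] (size 2), [c¹³] (size 2), [c¹²] (size 2), [c¹¹] (size 2), [c¹⁰] (size 2), [c⁹] (size 1), [c⁸d] (size 9), [cd] (size 9).
Class equation: 1 + 2 + 2 + 2 + 2 + 2 + 2 + 2 + 2 + 1 + 9 + 9 = 36 = |G|. So G has 12 conjugacy classes.

Answer: 12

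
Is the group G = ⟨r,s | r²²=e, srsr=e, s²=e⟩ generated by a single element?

Every cyclic group is abelian. But r·s = rs while s·r = r²¹s, so r·s ≠ s·r and G is not abelian. Hence G is not cyclic.

Answer: No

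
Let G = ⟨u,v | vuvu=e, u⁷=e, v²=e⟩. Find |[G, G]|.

G' = [G, G] is generated by all commutators. The generator-pair commutators are: [u, v] = u².
The subgroup they normally generate is {e, u, u², u³, u⁴, u⁵, u⁶}, of order 7.
Check: |G/G'| = 14/7 = 2 is the order of the abelianisation.

Answer: 7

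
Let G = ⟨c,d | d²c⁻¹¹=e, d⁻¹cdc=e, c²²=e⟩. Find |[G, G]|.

G' = [G, G] is generated by all commutators. The generator-pair commutators are: [c, d] = c².
The subgroup they normally generate is {e, c², c⁴, c⁶, c⁸, c¹⁰, c¹², c¹⁴, c¹⁶, c¹⁸, c²⁰}, of order 11.
Check: |G/G'| = 44/11 = 4 is the order of the abelianisation.

Answer: 11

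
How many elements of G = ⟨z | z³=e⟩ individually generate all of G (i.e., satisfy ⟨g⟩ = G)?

G is cyclic of order 3. An element generates G iff its order is 3, and a cyclic group of order 3 has exactly φ(3) = 2 such elements.

Answer: 2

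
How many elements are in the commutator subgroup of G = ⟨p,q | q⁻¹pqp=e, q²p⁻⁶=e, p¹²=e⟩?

G' = [G, G] is generated by all commutators. The generator-pair commutators are: [p, q] = p².
The subgroup they normally generate is {e, p², p⁴, p⁶, p⁸, p¹⁰}, of order 6.
Check: |G/G'| = 24/6 = 4 is the order of the abelianisation.

Answer: 6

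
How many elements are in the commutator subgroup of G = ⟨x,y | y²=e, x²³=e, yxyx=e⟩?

G' = [G, G] is generated by all commutators. The generator-pair commutators are: [x, y] = x².
The subgroup they normally generate is {e, x, x², x³, x⁴, x⁵, x⁶, x⁷, x⁸, x⁹, x¹⁰, x¹¹, x¹², x¹³, x¹⁴, x¹⁵, x¹⁶, x¹⁷, x¹⁸, x¹⁹, x²⁰, x²¹, x²²}, of order 23.
Check: |G/G'| = 46/23 = 2 is the order of the abelianisation.

Answer: 23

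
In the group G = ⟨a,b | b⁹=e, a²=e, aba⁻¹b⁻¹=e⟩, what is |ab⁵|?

Compute successive powers until reaching e:
  (ab⁵)¹ = ab⁵, (ab⁵)² = b, (ab⁵)³ = ab⁶, (ab⁵)⁴ = b², (ab⁵)⁵ = ab⁷, (ab⁵)⁶ = b³, (ab⁵)⁷ = ab⁸, (ab⁵)⁸ = b⁴, (ab⁵)⁹ = a, (ab⁵)¹⁰ = b⁵, (ab⁵)¹¹ = ab, (ab⁵)¹² = b⁶, (ab⁵)¹³ = ab², (ab⁵)¹⁴ = b⁷, (ab⁵)¹⁵ = ab³, (ab⁵)¹⁶ = b⁸, (ab⁵)¹⁷ = ab⁴, (ab⁵)¹⁸ = e.
The smallest positive k with (ab⁵)ᵏ = e is 18.

Answer: 18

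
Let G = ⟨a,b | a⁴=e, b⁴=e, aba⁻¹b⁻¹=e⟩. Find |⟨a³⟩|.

|⟨a³⟩| equals the order of a³. Compute successive powers until reaching e:
  (a³)¹ = a³, (a³)² = a², (a³)³ = a, (a³)⁴ = e.
The smallest positive k with (a³)ᵏ = e is 4, so |⟨a³⟩| = 4.

Answer: 4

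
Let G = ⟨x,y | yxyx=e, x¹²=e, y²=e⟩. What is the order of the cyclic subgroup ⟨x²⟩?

|⟨x²⟩| equals the order of x². Compute successive powers until reaching e:
  (x²)¹ = x², (x²)² = x⁴, (x²)³ = x⁶, (x²)⁴ = x⁸, (x²)⁵ = x¹⁰, (x²)⁶ = e.
The smallest positive k with (x²)ᵏ = e is 6, so |⟨x²⟩| = 6.

Answer: 6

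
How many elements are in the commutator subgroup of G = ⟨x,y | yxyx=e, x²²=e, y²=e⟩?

G' = [G, G] is generated by all commutators. The generator-pair commutators are: [x, y] = x².
The subgroup they normally generate is {e, x², x⁴, x⁶, x⁸, x¹⁰, x¹², x¹⁴, x¹⁶, x¹⁸, x²⁰}, of order 11.
Check: |G/G'| = 44/11 = 4 is the order of the abelianisation.

Answer: 11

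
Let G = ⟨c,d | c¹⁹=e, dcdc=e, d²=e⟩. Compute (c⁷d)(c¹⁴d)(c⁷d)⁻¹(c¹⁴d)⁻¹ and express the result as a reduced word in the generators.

[(c⁷d), (c¹⁴d)] = (c⁷d)·(c¹⁴d)·(c⁷d)⁻¹·(c¹⁴d)⁻¹.
  (c⁷d) · (c¹⁴d) = c¹²
  (c¹²) · (c⁷d) = d
  d · (c¹⁴d) = c⁵

Answer: c⁵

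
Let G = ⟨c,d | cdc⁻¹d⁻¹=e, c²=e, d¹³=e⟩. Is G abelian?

Each pair of generators commutes: c·d = cd = d·c. Since the generators pairwise commute, every element of G commutes with every other, so G is abelian.

Answer: Yes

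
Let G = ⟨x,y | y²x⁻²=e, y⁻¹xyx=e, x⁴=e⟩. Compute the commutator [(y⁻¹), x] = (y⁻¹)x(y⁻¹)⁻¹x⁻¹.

[(y⁻¹), x] = (y⁻¹)·x·(y⁻¹)⁻¹·x⁻¹.
  (y⁻¹) · x = xy
  (xy) · y = x³
  (x³) · (x³) = x²

Answer: x²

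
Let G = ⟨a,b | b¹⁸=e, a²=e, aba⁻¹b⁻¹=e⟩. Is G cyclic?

|G| = 36, but the maximum element order in G is 18 < 36. No single element generates all of G, so G is not cyclic.

Answer: No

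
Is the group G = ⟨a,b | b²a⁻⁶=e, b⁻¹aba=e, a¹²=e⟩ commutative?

a·b = ab but b·a = a⁵b⁻¹, so a·b ≠ b·a and G is not abelian.

Answer: No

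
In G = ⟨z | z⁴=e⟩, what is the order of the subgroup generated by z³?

|⟨z³⟩| equals the order of z³. Compute successive powers until reaching e:
  (z³)¹ = z³, (z³)² = z², (z³)³ = z, (z³)⁴ = e.
The smallest positive k with (z³)ᵏ = e is 4, so |⟨z³⟩| = 4.

Answer: 4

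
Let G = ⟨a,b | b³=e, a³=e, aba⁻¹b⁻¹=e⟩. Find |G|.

Enumerate words in the generators, reducing via the relations: the distinct elements are
  {a, b, e, ab, a², b², ab², a²b, a²b²}.
No further products give new elements, so |G| = 9.

Answer: 9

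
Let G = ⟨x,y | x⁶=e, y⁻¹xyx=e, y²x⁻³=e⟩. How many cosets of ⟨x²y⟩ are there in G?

First find ord(x²y) by computing successive powers:
  (x²y)¹ = x²y, (x²y)² = x³, (x²y)³ = x²y⁻¹, (x²y)⁴ = e.
So |⟨x²y⟩| = ord(x²y) = 4. With |G| = 12, by Lagrange [G : ⟨x²y⟩] = 12/4 = 3.

Answer: 3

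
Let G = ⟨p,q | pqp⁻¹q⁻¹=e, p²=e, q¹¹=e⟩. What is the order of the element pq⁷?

Compute successive powers until reaching e:
  (pq⁷)¹ = pq⁷, (pq⁷)² = q³, (pq⁷)³ = pq¹⁰, (pq⁷)⁴ = q⁶, (pq⁷)⁵ = pq², (pq⁷)⁶ = q⁹, (pq⁷)⁷ = pq⁵, (pq⁷)⁸ = q, (pq⁷)⁹ = pq⁸, (pq⁷)¹⁰ = q⁴, (pq⁷)¹¹ = p, (pq⁷)¹² = q⁷, (pq⁷)¹³ = pq³, (pq⁷)¹⁴ = q¹⁰, (pq⁷)¹⁵ = pq⁶, (pq⁷)¹⁶ = q², (pq⁷)¹⁷ = pq⁹, (pq⁷)¹⁸ = q⁵, (pq⁷)¹⁹ = pq, (pq⁷)²⁰ = q⁸, (pq⁷)²¹ = pq⁴, (pq⁷)²² = e.
The smallest positive k with (pq⁷)ᵏ = e is 22.

Answer: 22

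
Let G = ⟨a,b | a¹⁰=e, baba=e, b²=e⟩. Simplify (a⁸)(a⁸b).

Compute (a⁸) · (a⁸b) by multiplying left to right and reducing via the relations at each step:
  (a⁸) · a⁸ = a⁶
  (a⁶) · b = a⁶b

Answer: a⁶b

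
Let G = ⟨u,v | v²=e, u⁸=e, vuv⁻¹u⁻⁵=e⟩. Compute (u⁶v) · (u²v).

Compute (u⁶v) · (u²v) by multiplying left to right and reducing via the relations at each step:
  (u⁶v) · u² = v
  v · v = e

Answer: e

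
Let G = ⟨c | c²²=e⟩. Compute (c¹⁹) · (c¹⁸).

Compute (c¹⁹) · (c¹⁸) by multiplying left to right and reducing via the relations at each step:
  (c¹⁹) · c¹⁸ = c¹⁵

Answer: c¹⁵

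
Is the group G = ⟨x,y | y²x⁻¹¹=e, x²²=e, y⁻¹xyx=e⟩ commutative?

x·y = xy but y·x = x¹⁰y⁻¹, so x·y ≠ y·x and G is not abelian.

Answer: No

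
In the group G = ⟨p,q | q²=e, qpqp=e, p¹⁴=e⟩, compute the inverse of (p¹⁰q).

The order of (p¹⁰q) is 2 (smallest k with (p¹⁰q)ᵏ = e), so (p¹⁰q)⁻¹ = (p¹⁰q)¹ = p¹⁰q.
Check: (p¹⁰q) · (p¹⁰q) → (p¹⁰q) · p¹⁰ = q;   q · q = e, giving e as required.

Answer: p¹⁰q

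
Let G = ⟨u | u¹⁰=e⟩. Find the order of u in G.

Compute successive powers until reaching e:
  u¹ = u, u² = u², u³ = u³, u⁴ = u⁴, u⁵ = u⁵, u⁶ = u⁶, u⁷ = u⁷, u⁸ = u⁸, u⁹ = u⁹, u¹⁰ = e.
The smallest positive k with uᵏ = e is 10.

Answer: 10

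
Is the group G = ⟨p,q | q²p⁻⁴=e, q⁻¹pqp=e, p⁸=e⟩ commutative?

p·q = pq but q·p = p³q⁻¹, so p·q ≠ q·p and G is not abelian.

Answer: No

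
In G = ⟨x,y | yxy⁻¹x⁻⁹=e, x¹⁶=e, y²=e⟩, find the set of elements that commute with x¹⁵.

⟨x¹⁵⟩ ⊆ C_G(x¹⁵) since powers of x¹⁵ commute with x¹⁵; so |C_G(x¹⁵)| ≥ |⟨x¹⁵⟩| = 16.
By orbit–stabilizer, |C_G(x¹⁵)| = |G| / |conj. class of x¹⁵| = 32 / 2 = 16.
The 16 elements commuting with x¹⁵ are {e, x, x², x³, x⁴, x⁵, x⁶, x⁷, x⁸, x⁹, x¹⁰, x¹¹, x¹², x¹³, x¹⁴, x¹⁵}.

Answer: {e, x, x², x³, x⁴, x⁵, x⁶, x⁷, x⁸, x⁹, x¹⁰, x¹¹, x¹², x¹³, x¹⁴, x¹⁵}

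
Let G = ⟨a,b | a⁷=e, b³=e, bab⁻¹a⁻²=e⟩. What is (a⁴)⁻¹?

The order of (a⁴) is 7 (smallest k with (a⁴)ᵏ = e), so (a⁴)⁻¹ = (a⁴)⁶ = a³.
Check: (a⁴) · (a³) → (a⁴) · a³ = e, giving e as required.

Answer: a³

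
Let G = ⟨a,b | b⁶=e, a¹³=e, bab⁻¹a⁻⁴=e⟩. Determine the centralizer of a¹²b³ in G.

⟨a¹²b³⟩ ⊆ C_G(a¹²b³) since powers of a¹²b³ commute with a¹²b³; so |C_G(a¹²b³)| ≥ |⟨a¹²b³⟩| = 2.
By orbit–stabilizer, |C_G(a¹²b³)| = |G| / |conj. class of a¹²b³| = 78 / 13 = 6.
The 6 elements commuting with a¹²b³ are {e, ab², a⁴b⁴, a⁸b, a¹¹b⁵, a¹²b³}.

Answer: {e, ab², a⁴b⁴, a⁸b, a¹¹b⁵, a¹²b³}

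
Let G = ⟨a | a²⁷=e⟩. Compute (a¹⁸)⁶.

Compute successive powers of (a¹⁸), reducing at each step:
  (a¹⁸)²: (a¹⁸) · a¹⁸ = a⁹
  (a¹⁸)³: (a⁹) · a¹⁸ = e
  (a¹⁸)⁴: e · a¹⁸ = a¹⁸
  (a¹⁸)⁵: (a¹⁸) · a¹⁸ = a⁹
  (a¹⁸)⁶: (a⁹) · a¹⁸ = e

Answer: e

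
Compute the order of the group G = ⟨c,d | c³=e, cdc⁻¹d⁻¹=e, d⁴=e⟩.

Enumerate words in the generators, reducing via the relations: the distinct elements are
  {c, d, e, cd, c², d², d³, cd², cd³, c²d, c²d², c²d³}.
No further products give new elements, so |G| = 12.

Answer: 12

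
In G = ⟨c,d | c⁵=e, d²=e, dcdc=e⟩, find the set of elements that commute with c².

⟨c²⟩ ⊆ C_G(c²) since powers of c² commute with c²; so |C_G(c²)| ≥ |⟨c²⟩| = 5.
By orbit–stabilizer, |C_G(c²)| = |G| / |conj. class of c²| = 10 / 2 = 5.
The 5 elements commuting with c² are {e, c, c², c³, c⁴}.

Answer: {e, c, c², c³, c⁴}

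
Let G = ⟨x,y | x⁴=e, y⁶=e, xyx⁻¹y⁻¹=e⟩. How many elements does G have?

Enumerate words in the generators, reducing via the relations: the distinct elements are
  {e, x, y, xy, x², x³, y², y³, y⁴, y⁵, xy², xy³, xy⁴, xy⁵, x²y, x³y, x²y², x²y³, x²y⁴, x²y⁵, x³y², x³y³, x³y⁴, x³y⁵}.
No further products give new elements, so |G| = 24.

Answer: 24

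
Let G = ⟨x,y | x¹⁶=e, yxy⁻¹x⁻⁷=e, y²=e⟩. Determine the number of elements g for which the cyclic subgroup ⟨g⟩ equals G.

⟨g⟩ = G would require ord(g) = |G| = 32, but the maximum element order in G is 16 < 32. So G is not cyclic and no single element generates it: the count is 0.

Answer: 0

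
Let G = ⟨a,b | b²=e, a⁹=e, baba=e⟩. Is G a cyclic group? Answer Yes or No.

Every cyclic group is abelian. But a·b = ab while b·a = a⁸b, so a·b ≠ b·a and G is not abelian. Hence G is not cyclic.

Answer: No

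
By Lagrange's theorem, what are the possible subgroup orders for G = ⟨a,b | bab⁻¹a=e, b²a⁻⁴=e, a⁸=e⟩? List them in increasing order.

|G| = 16 = 2⁴. By Lagrange's theorem the order of any subgroup divides 16; the divisors of 16 are 1, 2, 4, 8, 16.

Answer: 1, 2, 4, 8, 16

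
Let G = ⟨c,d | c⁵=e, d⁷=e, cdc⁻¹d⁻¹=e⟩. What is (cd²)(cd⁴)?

Compute (cd²) · (cd⁴) by multiplying left to right and reducing via the relations at each step:
  (cd²) · c = c²d²
  (c²d²) · d⁴ = c²d⁶

Answer: c²d⁶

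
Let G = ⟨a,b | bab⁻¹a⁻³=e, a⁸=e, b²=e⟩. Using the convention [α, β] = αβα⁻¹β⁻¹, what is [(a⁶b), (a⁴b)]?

[(a⁶b), (a⁴b)] = (a⁶b)·(a⁴b)·(a⁶b)⁻¹·(a⁴b)⁻¹.
  (a⁶b) · (a⁴b) = a²
  (a²) · (a⁶b) = b
  b · (a⁴b) = a⁴

Answer: a⁴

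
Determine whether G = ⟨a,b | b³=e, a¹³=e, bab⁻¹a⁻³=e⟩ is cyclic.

Every cyclic group is abelian. But a·b = ab while b·a = a³b, so a·b ≠ b·a and G is not abelian. Hence G is not cyclic.

Answer: No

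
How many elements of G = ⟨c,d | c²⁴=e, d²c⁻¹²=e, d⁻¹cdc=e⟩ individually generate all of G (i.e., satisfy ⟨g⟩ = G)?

⟨g⟩ = G would require ord(g) = |G| = 48, but the maximum element order in G is 24 < 48. So G is not cyclic and no single element generates it: the count is 0.

Answer: 0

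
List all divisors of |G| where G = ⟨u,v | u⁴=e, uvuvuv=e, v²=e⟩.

|G| = 24 = 2³ · 3. By Lagrange's theorem the order of any subgroup divides 24; the divisors of 24 are 1, 2, 3, 4, 6, 8, 12, 24.

Answer: 1, 2, 3, 4, 6, 8, 12, 24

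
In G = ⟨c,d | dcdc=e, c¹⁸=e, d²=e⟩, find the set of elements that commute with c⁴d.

⟨c⁴d⟩ ⊆ C_G(c⁴d) since powers of c⁴d commute with c⁴d; so |C_G(c⁴d)| ≥ |⟨c⁴d⟩| = 2.
By orbit–stabilizer, |C_G(c⁴d)| = |G| / |conj. class of c⁴d| = 36 / 9 = 4.
The 4 elements commuting with c⁴d are {e, c⁹, c⁴d, c¹³d}.

Answer: {e, c⁹, c⁴d, c¹³d}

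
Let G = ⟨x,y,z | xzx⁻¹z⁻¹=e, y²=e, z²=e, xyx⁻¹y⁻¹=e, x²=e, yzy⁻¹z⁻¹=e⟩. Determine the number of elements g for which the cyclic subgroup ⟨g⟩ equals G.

⟨g⟩ = G would require ord(g) = |G| = 8, but the maximum element order in G is 2 < 8. So G is not cyclic and no single element generates it: the count is 0.

Answer: 0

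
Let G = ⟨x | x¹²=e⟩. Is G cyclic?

|G| = 12. The element x has order 12 (its powers give 12 distinct elements), so ⟨x⟩ = G and G is cyclic.

Answer: Yes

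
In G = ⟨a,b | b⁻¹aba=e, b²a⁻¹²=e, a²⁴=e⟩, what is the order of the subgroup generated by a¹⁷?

|⟨a¹⁷⟩| equals the order of a¹⁷. Compute successive powers until reaching e:
  (a¹⁷)¹ = a¹⁷, (a¹⁷)² = a¹⁰, (a¹⁷)³ = a³, (a¹⁷)⁴ = a²⁰, (a¹⁷)⁵ = a¹³, (a¹⁷)⁶ = a⁶, (a¹⁷)⁷ = a²³, (a¹⁷)⁸ = a¹⁶, (a¹⁷)⁹ = a⁹, (a¹⁷)¹⁰ = a², (a¹⁷)¹¹ = a¹⁹, (a¹⁷)¹² = a¹², (a¹⁷)¹³ = a⁵, (a¹⁷)¹⁴ = a²², (a¹⁷)¹⁵ = a¹⁵, (a¹⁷)¹⁶ = a⁸, (a¹⁷)¹⁷ = a, (a¹⁷)¹⁸ = a¹⁸, (a¹⁷)¹⁹ = a¹¹, (a¹⁷)²⁰ = a⁴, (a¹⁷)²¹ = a²¹, (a¹⁷)²² = a¹⁴, (a¹⁷)²³ = a⁷, (a¹⁷)²⁴ = e.
The smallest positive k with (a¹⁷)ᵏ = e is 24, so |⟨a¹⁷⟩| = 24.

Answer: 24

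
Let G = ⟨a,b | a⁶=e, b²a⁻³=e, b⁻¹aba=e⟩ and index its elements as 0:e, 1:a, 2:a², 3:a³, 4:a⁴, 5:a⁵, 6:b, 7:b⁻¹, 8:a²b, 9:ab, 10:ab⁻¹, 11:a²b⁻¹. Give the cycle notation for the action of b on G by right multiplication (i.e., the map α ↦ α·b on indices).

(0 6 3 7)(1 9 4 10)(2 8 5 11)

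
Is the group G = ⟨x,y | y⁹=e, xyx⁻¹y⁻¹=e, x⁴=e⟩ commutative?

Each pair of generators commutes: x·y = xy = y·x. Since the generators pairwise commute, every element of G commutes with every other, so G is abelian.

Answer: Yes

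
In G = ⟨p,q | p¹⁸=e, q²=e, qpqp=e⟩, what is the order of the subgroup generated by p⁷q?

|⟨p⁷q⟩| equals the order of p⁷q. Compute successive powers until reaching e:
  (p⁷q)¹ = p⁷q, (p⁷q)² = e.
The smallest positive k with (p⁷q)ᵏ = e is 2, so |⟨p⁷q⟩| = 2.

Answer: 2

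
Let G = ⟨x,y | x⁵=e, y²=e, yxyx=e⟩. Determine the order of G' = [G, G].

G' = [G, G] is generated by all commutators. The generator-pair commutators are: [x, y] = x².
The subgroup they normally generate is {e, x, x², x³, x⁴}, of order 5.
Check: |G/G'| = 10/5 = 2 is the order of the abelianisation.

Answer: 5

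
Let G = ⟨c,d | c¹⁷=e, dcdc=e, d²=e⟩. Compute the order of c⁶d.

Compute successive powers until reaching e:
  (c⁶d)¹ = c⁶d, (c⁶d)² = e.
The smallest positive k with (c⁶d)ᵏ = e is 2.

Answer: 2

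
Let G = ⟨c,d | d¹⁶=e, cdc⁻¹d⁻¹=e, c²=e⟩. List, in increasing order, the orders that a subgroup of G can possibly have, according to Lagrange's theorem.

|G| = 32 = 2⁵. By Lagrange's theorem the order of any subgroup divides 32; the divisors of 32 are 1, 2, 4, 8, 16, 32.

Answer: 1, 2, 4, 8, 16, 32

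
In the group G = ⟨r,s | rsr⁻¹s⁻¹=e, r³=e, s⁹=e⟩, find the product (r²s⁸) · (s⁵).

Compute (r²s⁸) · (s⁵) by multiplying left to right and reducing via the relations at each step:
  (r²s⁸) · s⁵ = r²s⁴

Answer: r²s⁴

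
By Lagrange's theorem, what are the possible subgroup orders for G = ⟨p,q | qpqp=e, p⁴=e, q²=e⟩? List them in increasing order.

|G| = 8 = 2³. By Lagrange's theorem the order of any subgroup divides 8; the divisors of 8 are 1, 2, 4, 8.

Answer: 1, 2, 4, 8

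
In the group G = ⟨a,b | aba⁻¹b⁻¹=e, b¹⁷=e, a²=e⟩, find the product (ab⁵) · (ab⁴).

Compute (ab⁵) · (ab⁴) by multiplying left to right and reducing via the relations at each step:
  (ab⁵) · a = b⁵
  (b⁵) · b⁴ = b⁹

Answer: b⁹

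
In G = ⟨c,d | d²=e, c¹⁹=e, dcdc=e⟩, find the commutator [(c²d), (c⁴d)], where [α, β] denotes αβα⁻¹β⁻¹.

[(c²d), (c⁴d)] = (c²d)·(c⁴d)·(c²d)⁻¹·(c⁴d)⁻¹.
  (c²d) · (c⁴d) = c¹⁷
  (c¹⁷) · (c²d) = d
  d · (c⁴d) = c¹⁵

Answer: c¹⁵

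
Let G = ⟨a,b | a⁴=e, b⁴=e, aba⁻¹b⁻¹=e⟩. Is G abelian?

Each pair of generators commutes: a·b = ab = b·a. Since the generators pairwise commute, every element of G commutes with every other, so G is abelian.

Answer: Yes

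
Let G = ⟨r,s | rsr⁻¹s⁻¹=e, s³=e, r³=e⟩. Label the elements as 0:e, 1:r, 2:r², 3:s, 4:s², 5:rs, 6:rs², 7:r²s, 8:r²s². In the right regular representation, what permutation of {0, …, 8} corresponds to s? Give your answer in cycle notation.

(0 3 4)(1 5 6)(2 7 8)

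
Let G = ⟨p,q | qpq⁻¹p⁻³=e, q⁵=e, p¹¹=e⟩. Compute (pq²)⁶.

Compute successive powers of (pq²), reducing at each step:
  (pq²)²: (pq²) · p = p¹⁰q²;   (p¹⁰q²) · q² = p¹⁰q⁴
  (pq²)³: (p¹⁰q⁴) · p = p³q⁴;   (p³q⁴) · q² = p³q
  (pq²)⁴: (p³q) · p = p⁶q;   (p⁶q) · q² = p⁶q³
  (pq²)⁵: (p⁶q³) · p = q³;   (q³) · q² = e
  (pq²)⁶: e · p = p;   p · q² = pq²

Answer: pq²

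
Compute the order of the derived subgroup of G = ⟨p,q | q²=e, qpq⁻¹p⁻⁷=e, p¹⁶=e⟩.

G' = [G, G] is generated by all commutators. The generator-pair commutators are: [p, q] = p¹⁰.
The subgroup they normally generate is {e, p², p⁴, p⁶, p⁸, p¹⁰, p¹², p¹⁴}, of order 8.
Check: |G/G'| = 32/8 = 4 is the order of the abelianisation.

Answer: 8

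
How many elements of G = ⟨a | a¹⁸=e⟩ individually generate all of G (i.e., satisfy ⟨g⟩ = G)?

G is cyclic of order 18. An element generates G iff its order is 18, and a cyclic group of order 18 has exactly φ(18) = 6 such elements.

Answer: 6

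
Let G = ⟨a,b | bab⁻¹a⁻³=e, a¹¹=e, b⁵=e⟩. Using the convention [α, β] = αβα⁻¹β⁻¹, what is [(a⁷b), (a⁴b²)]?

[(a⁷b), (a⁴b²)] = (a⁷b)·(a⁴b²)·(a⁷b)⁻¹·(a⁴b²)⁻¹.
  (a⁷b) · (a⁴b²) = a⁸b³
  (a⁸b³) · (a⁵b⁴) = b²
  (b²) · (a²b³) = a⁷

Answer: a⁷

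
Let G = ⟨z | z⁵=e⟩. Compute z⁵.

Compute successive powers of z, reducing at each step:
  z²: z · z = z²
  z³: (z²) · z = z³
  z⁴: (z³) · z = z⁴
  z⁵: (z⁴) · z = e

Answer: e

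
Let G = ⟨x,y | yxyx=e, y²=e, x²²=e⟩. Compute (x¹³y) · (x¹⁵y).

Compute (x¹³y) · (x¹⁵y) by multiplying left to right and reducing via the relations at each step:
  (x¹³y) · x¹⁵ = x²⁰y
  (x²⁰y) · y = x²⁰

Answer: x²⁰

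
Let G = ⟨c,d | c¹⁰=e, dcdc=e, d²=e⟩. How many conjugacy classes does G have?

The conjugacy classes (representative and size) are:
  [e] (size 1), [c] (size 2), [c²] (size 2), [c³] (size 2), [c⁴] (size 2), [c⁵] (size 1), [c²d] (size 5), [c³d] (size 5).
Class equation: 1 + 2 + 2 + 2 + 2 + 1 + 5 + 5 = 20 = |G|. So G has 8 conjugacy classes.

Answer: 8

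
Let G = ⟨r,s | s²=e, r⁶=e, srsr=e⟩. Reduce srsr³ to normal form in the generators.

Multiply left to right, reducing at each step:
  s · r = r⁵s
  (r⁵s) · s = r⁵
  (r⁵) · r³ = r²

Answer: r²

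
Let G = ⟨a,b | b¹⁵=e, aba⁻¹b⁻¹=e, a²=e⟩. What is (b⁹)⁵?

Compute successive powers of (b⁹), reducing at each step:
  (b⁹)²: (b⁹) · b⁹ = b³
  (b⁹)³: (b³) · b⁹ = b¹²
  (b⁹)⁴: (b¹²) · b⁹ = b⁶
  (b⁹)⁵: (b⁶) · b⁹ = e

Answer: e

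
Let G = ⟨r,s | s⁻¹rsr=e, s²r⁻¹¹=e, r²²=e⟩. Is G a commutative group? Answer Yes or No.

r·s = rs but s·r = r¹⁰s⁻¹, so r·s ≠ s·r and G is not abelian.

Answer: No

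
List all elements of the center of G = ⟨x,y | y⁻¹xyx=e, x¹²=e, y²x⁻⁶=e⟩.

An element z ∈ Z(G) iff z commutes with every generator.
For example x⁶ is central: (x⁶)·x = x⁷ = x·(x⁶); (x⁶)·y = y⁻¹ = y·(x⁶).
Whereas x ∉ Z(G) since x·y = xy ≠ x⁵y⁻¹ = y·x.
Checking each of the 24 elements this way gives Z(G) = {e, x⁶}, of order 2.

Answer: {e, x⁶}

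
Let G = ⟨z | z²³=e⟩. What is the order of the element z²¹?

Compute successive powers until reaching e:
  (z²¹)¹ = z²¹, (z²¹)² = z¹⁹, (z²¹)³ = z¹⁷, (z²¹)⁴ = z¹⁵, (z²¹)⁵ = z¹³, (z²¹)⁶ = z¹¹, (z²¹)⁷ = z⁹, (z²¹)⁸ = z⁷, (z²¹)⁹ = z⁵, (z²¹)¹⁰ = z³, (z²¹)¹¹ = z, (z²¹)¹² = z²², (z²¹)¹³ = z²⁰, (z²¹)¹⁴ = z¹⁸, (z²¹)¹⁵ = z¹⁶, (z²¹)¹⁶ = z¹⁴, (z²¹)¹⁷ = z¹², (z²¹)¹⁸ = z¹⁰, (z²¹)¹⁹ = z⁸, (z²¹)²⁰ = z⁶, (z²¹)²¹ = z⁴, (z²¹)²² = z², (z²¹)²³ = e.
The smallest positive k with (z²¹)ᵏ = e is 23.

Answer: 23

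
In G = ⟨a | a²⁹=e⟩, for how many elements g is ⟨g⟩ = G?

G is cyclic of order 29. An element generates G iff its order is 29, and a cyclic group of order 29 has exactly φ(29) = 28 such elements.

Answer: 28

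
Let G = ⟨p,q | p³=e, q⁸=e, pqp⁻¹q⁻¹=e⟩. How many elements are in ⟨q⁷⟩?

|⟨q⁷⟩| equals the order of q⁷. Compute successive powers until reaching e:
  (q⁷)¹ = q⁷, (q⁷)² = q⁶, (q⁷)³ = q⁵, (q⁷)⁴ = q⁴, (q⁷)⁵ = q³, (q⁷)⁶ = q², (q⁷)⁷ = q, (q⁷)⁸ = e.
The smallest positive k with (q⁷)ᵏ = e is 8, so |⟨q⁷⟩| = 8.

Answer: 8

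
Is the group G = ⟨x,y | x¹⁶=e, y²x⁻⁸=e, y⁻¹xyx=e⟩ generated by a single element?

Every cyclic group is abelian. But x·y = xy while y·x = x⁷y⁻¹, so x·y ≠ y·x and G is not abelian. Hence G is not cyclic.

Answer: No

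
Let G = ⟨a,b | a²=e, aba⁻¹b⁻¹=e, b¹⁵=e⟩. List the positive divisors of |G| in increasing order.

|G| = 30 = 2 · 3 · 5. By Lagrange's theorem the order of any subgroup divides 30; the divisors of 30 are 1, 2, 3, 5, 6, 10, 15, 30.

Answer: 1, 2, 3, 5, 6, 10, 15, 30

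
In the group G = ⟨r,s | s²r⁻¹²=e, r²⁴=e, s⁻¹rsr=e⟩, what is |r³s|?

Compute successive powers until reaching e:
  (r³s)¹ = r³s, (r³s)² = r¹², (r³s)³ = r³s⁻¹, (r³s)⁴ = e.
The smallest positive k with (r³s)ᵏ = e is 4.

Answer: 4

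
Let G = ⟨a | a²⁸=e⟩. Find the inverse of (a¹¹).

The order of (a¹¹) is 28 (smallest k with (a¹¹)ᵏ = e), so (a¹¹)⁻¹ = (a¹¹)²⁷ = a¹⁷.
Check: (a¹¹) · (a¹⁷) → (a¹¹) · a¹⁷ = e, giving e as required.

Answer: a¹⁷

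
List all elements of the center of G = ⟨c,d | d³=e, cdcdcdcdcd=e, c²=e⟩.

An element z ∈ Z(G) iff z commutes with every generator.
For example e is central: e·c = c = c·e; e·d = d = d·e.
Whereas c ∉ Z(G) since c·d = cd ≠ dc = d·c.
Checking each of the 60 elements this way gives Z(G) = {e}, of order 1.

Answer: {e}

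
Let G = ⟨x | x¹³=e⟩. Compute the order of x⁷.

Compute successive powers until reaching e:
  (x⁷)¹ = x⁷, (x⁷)² = x, (x⁷)³ = x⁸, (x⁷)⁴ = x², (x⁷)⁵ = x⁹, (x⁷)⁶ = x³, (x⁷)⁷ = x¹⁰, (x⁷)⁸ = x⁴, (x⁷)⁹ = x¹¹, (x⁷)¹⁰ = x⁵, (x⁷)¹¹ = x¹², (x⁷)¹² = x⁶, (x⁷)¹³ = e.
The smallest positive k with (x⁷)ᵏ = e is 13.

Answer: 13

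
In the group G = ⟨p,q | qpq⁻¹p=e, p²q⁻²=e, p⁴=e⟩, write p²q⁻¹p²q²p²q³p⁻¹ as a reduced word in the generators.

Multiply left to right, reducing at each step:
  (p²) · q⁻¹ = q
  q · p² = q⁻¹
  (q⁻¹) · q² = q
  q · p² = q⁻¹
  (q⁻¹) · q³ = p²
  (p²) · p⁻¹ = p

Answer: p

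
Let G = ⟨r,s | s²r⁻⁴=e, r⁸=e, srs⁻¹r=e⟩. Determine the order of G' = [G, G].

G' = [G, G] is generated by all commutators. The generator-pair commutators are: [r, s] = r².
The subgroup they normally generate is {e, r², r⁴, r⁶}, of order 4.
Check: |G/G'| = 16/4 = 4 is the order of the abelianisation.

Answer: 4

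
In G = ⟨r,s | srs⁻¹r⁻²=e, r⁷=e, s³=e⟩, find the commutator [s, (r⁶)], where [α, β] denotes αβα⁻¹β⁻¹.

[s, (r⁶)] = s·(r⁶)·s⁻¹·(r⁶)⁻¹.
  s · (r⁶) = r⁵s
  (r⁵s) · (s²) = r⁵
  (r⁵) · r = r⁶

Answer: r⁶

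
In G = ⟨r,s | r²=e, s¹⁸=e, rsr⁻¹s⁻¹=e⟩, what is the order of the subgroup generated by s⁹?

|⟨s⁹⟩| equals the order of s⁹. Compute successive powers until reaching e:
  (s⁹)¹ = s⁹, (s⁹)² = e.
The smallest positive k with (s⁹)ᵏ = e is 2, so |⟨s⁹⟩| = 2.

Answer: 2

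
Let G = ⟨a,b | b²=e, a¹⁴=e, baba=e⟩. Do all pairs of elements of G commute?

a·b = ab but b·a = a¹³b, so a·b ≠ b·a and G is not abelian.

Answer: No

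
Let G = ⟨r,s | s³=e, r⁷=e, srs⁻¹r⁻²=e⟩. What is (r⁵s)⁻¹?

The order of (r⁵s) is 3 (smallest k with (r⁵s)ᵏ = e), so (r⁵s)⁻¹ = (r⁵s)² = rs².
Check: (r⁵s) · (rs²) → (r⁵s) · r = s;   s · s² = e, giving e as required.

Answer: rs²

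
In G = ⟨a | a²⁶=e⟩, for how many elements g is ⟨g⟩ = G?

G is cyclic of order 26. An element generates G iff its order is 26, and a cyclic group of order 26 has exactly φ(26) = 12 such elements.

Answer: 12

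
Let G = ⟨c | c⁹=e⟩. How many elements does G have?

G is generated by a single element, so G is cyclic. The relator gives c⁹ = e and no smaller power is forced to be e, so the 9 powers {c, e, c², c³, c⁴, c⁵, c⁶, c⁷, c⁸} are distinct. Hence |G| = 9.

Answer: 9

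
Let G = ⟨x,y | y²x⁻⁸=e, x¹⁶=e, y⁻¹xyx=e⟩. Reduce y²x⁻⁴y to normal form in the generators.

Multiply left to right, reducing at each step:
  (x⁸) · x⁻⁴ = x⁴
  (x⁴) · y = x⁴y

Answer: x⁴y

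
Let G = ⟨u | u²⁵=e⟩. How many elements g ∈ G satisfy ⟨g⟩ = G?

G is cyclic of order 25. An element generates G iff its order is 25, and a cyclic group of order 25 has exactly φ(25) = 20 such elements.

Answer: 20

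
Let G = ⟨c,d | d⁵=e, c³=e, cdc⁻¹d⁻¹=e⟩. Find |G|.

Enumerate words in the generators, reducing via the relations: the distinct elements are
  {c, d, e, cd, c², d², d³, d⁴, cd², cd³, cd⁴, c²d, c²d², c²d³, c²d⁴}.
No further products give new elements, so |G| = 15.

Answer: 15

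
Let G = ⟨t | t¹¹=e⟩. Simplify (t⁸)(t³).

Compute (t⁸) · (t³) by multiplying left to right and reducing via the relations at each step:
  (t⁸) · t³ = e

Answer: e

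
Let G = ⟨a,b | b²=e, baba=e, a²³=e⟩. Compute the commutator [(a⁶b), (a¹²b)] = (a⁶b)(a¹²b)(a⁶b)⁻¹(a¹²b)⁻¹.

[(a⁶b), (a¹²b)] = (a⁶b)·(a¹²b)·(a⁶b)⁻¹·(a¹²b)⁻¹.
  (a⁶b) · (a¹²b) = a¹⁷
  (a¹⁷) · (a⁶b) = b
  b · (a¹²b) = a¹¹

Answer: a¹¹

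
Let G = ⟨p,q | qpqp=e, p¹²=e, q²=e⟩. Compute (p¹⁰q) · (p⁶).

Compute (p¹⁰q) · (p⁶) by multiplying left to right and reducing via the relations at each step:
  (p¹⁰q) · p⁶ = p⁴q

Answer: p⁴q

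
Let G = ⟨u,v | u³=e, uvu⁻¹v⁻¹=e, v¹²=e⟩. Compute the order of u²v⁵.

Compute successive powers until reaching e:
  (u²v⁵)¹ = u²v⁵, (u²v⁵)² = uv¹⁰, (u²v⁵)³ = v³, (u²v⁵)⁴ = u²v⁸, (u²v⁵)⁵ = uv, (u²v⁵)⁶ = v⁶, (u²v⁵)⁷ = u²v¹¹, (u²v⁵)⁸ = uv⁴, (u²v⁵)⁹ = v⁹, (u²v⁵)¹⁰ = u²v², (u²v⁵)¹¹ = uv⁷, (u²v⁵)¹² = e.
The smallest positive k with (u²v⁵)ᵏ = e is 12.

Answer: 12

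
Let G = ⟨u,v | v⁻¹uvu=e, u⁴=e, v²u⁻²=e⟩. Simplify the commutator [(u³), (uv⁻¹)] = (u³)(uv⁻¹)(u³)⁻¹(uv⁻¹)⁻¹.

[(u³), (uv⁻¹)] = (u³)·(uv⁻¹)·(u³)⁻¹·(uv⁻¹)⁻¹.
  (u³) · (uv⁻¹) = v⁻¹
  (v⁻¹) · u = uv
  (uv) · (uv) = u²

Answer: u²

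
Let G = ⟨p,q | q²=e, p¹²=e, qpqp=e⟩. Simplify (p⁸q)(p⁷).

Compute (p⁸q) · (p⁷) by multiplying left to right and reducing via the relations at each step:
  (p⁸q) · p⁷ = pq

Answer: pq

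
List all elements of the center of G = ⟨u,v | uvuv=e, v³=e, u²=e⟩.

An element z ∈ Z(G) iff z commutes with every generator.
For example e is central: e·u = u = u·e; e·v = v = v·e.
Whereas u ∉ Z(G) since u·v = uv ≠ uv² = v·u.
Checking each of the 6 elements this way gives Z(G) = {e}, of order 1.

Answer: {e}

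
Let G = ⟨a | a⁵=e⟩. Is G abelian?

G has a single generator, so G is cyclic and hence abelian.

Answer: Yes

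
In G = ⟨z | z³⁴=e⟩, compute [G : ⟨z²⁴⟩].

First find ord(z²⁴) by computing successive powers:
  (z²⁴)¹ = z²⁴, (z²⁴)² = z¹⁴, (z²⁴)³ = z⁴, (z²⁴)⁴ = z²⁸, (z²⁴)⁵ = z¹⁸, (z²⁴)⁶ = z⁸, (z²⁴)⁷ = z³², (z²⁴)⁸ = z²², (z²⁴)⁹ = z¹², (z²⁴)¹⁰ = z², (z²⁴)¹¹ = z²⁶, (z²⁴)¹² = z¹⁶, (z²⁴)¹³ = z⁶, (z²⁴)¹⁴ = z³⁰, (z²⁴)¹⁵ = z²⁰, (z²⁴)¹⁶ = z¹⁰, (z²⁴)¹⁷ = e.
So |⟨z²⁴⟩| = ord(z²⁴) = 17. With |G| = 34, by Lagrange [G : ⟨z²⁴⟩] = 34/17 = 2.

Answer: 2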